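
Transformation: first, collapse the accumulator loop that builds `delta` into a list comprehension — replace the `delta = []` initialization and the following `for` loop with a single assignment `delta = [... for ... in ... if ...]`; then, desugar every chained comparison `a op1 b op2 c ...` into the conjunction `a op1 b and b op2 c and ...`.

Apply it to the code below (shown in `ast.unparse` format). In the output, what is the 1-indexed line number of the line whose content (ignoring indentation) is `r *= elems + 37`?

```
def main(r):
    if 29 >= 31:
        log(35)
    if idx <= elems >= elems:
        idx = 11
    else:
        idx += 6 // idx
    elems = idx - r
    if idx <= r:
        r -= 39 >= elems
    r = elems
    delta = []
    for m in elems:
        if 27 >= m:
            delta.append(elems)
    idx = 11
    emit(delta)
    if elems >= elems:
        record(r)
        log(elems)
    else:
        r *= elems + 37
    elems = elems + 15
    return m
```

Transformed code:
def main(r):
    if 29 >= 31:
        log(35)
    if idx <= elems and elems >= elems:
        idx = 11
    else:
        idx += 6 // idx
    elems = idx - r
    if idx <= r:
        r -= 39 >= elems
    r = elems
    delta = [elems for m in elems if 27 >= m]
    idx = 11
    emit(delta)
    if elems >= elems:
        record(r)
        log(elems)
    else:
        r *= elems + 37
    elems = elems + 15
    return m

19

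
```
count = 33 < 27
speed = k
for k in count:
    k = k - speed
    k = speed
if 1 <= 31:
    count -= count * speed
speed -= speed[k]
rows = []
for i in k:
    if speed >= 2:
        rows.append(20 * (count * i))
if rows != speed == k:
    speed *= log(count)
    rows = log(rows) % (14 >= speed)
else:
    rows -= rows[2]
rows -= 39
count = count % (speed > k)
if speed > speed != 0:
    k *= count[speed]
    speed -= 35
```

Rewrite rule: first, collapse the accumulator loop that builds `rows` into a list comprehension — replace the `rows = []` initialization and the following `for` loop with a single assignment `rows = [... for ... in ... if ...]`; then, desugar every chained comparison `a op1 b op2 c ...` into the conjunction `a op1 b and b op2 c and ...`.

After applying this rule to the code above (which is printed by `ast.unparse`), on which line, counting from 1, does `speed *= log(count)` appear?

11

Transformed code:
count = 33 < 27
speed = k
for k in count:
    k = k - speed
    k = speed
if 1 <= 31:
    count -= count * speed
speed -= speed[k]
rows = [20 * (count * i) for i in k if speed >= 2]
if rows != speed and speed == k:
    speed *= log(count)
    rows = log(rows) % (14 >= speed)
else:
    rows -= rows[2]
rows -= 39
count = count % (speed > k)
if speed > speed and speed != 0:
    k *= count[speed]
    speed -= 35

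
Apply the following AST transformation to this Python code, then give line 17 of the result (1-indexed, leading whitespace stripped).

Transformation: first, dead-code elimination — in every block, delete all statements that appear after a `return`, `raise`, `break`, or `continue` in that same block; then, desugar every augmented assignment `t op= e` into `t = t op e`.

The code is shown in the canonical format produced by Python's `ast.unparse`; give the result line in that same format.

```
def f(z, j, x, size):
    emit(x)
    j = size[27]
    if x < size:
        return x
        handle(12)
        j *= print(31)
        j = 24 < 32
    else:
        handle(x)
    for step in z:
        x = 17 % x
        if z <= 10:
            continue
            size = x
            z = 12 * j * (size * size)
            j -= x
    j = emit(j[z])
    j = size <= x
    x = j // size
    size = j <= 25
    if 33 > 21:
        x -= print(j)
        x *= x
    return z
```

Transformed code:
def f(z, j, x, size):
    emit(x)
    j = size[27]
    if x < size:
        return x
    else:
        handle(x)
    for step in z:
        x = 17 % x
        if z <= 10:
            continue
    j = emit(j[z])
    j = size <= x
    x = j // size
    size = j <= 25
    if 33 > 21:
        x = x - print(j)
        x = x * x
    return z

x = x - print(j)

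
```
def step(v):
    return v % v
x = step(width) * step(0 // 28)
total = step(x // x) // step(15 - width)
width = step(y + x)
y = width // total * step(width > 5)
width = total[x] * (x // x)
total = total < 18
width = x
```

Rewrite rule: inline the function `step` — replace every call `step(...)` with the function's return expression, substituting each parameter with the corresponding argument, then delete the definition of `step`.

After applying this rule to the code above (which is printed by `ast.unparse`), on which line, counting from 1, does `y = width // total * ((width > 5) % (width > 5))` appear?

4

Transformed code:
x = width % width * (0 // 28 % (0 // 28))
total = x // x % (x // x) // ((15 - width) % (15 - width))
width = (y + x) % (y + x)
y = width // total * ((width > 5) % (width > 5))
width = total[x] * (x // x)
total = total < 18
width = x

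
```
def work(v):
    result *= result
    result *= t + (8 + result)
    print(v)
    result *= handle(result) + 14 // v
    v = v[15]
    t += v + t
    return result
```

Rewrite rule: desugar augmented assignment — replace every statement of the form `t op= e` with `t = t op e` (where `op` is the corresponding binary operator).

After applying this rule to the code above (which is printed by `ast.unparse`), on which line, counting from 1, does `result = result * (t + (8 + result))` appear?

3

Transformed code:
def work(v):
    result = result * result
    result = result * (t + (8 + result))
    print(v)
    result = result * (handle(result) + 14 // v)
    v = v[15]
    t = t + (v + t)
    return result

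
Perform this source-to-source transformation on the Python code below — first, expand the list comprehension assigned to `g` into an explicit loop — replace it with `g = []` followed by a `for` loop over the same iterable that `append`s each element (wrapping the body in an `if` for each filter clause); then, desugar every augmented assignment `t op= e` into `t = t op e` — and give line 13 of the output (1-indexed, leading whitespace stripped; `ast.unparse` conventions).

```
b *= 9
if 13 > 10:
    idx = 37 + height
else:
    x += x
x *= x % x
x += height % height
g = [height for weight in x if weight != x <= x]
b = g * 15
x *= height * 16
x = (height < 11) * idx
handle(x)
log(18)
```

x = x * (height * 16)

Transformed code:
b = b * 9
if 13 > 10:
    idx = 37 + height
else:
    x = x + x
x = x * (x % x)
x = x + height % height
g = []
for weight in x:
    if weight != x <= x:
        g.append(height)
b = g * 15
x = x * (height * 16)
x = (height < 11) * idx
handle(x)
log(18)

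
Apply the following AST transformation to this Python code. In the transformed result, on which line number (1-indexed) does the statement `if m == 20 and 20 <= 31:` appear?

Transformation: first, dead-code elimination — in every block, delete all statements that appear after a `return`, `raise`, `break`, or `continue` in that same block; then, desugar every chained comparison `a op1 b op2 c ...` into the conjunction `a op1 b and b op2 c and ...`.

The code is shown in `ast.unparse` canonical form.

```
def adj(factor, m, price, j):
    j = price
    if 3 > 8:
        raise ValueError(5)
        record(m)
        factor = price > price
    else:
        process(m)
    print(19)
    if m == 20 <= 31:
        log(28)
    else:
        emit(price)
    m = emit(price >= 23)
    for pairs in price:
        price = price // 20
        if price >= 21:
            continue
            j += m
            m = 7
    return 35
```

8

Transformed code:
def adj(factor, m, price, j):
    j = price
    if 3 > 8:
        raise ValueError(5)
    else:
        process(m)
    print(19)
    if m == 20 and 20 <= 31:
        log(28)
    else:
        emit(price)
    m = emit(price >= 23)
    for pairs in price:
        price = price // 20
        if price >= 21:
            continue
    return 35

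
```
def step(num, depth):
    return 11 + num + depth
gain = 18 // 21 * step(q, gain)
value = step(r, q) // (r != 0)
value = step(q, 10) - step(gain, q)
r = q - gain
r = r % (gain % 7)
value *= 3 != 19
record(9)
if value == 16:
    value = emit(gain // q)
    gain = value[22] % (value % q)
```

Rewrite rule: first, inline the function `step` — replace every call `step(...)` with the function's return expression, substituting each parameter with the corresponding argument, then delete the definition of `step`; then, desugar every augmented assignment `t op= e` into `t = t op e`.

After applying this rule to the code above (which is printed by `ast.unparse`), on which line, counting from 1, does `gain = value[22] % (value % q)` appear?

10

Transformed code:
gain = 18 // 21 * (11 + q + gain)
value = (11 + r + q) // (r != 0)
value = 11 + q + 10 - (11 + gain + q)
r = q - gain
r = r % (gain % 7)
value = value * (3 != 19)
record(9)
if value == 16:
    value = emit(gain // q)
    gain = value[22] % (value % q)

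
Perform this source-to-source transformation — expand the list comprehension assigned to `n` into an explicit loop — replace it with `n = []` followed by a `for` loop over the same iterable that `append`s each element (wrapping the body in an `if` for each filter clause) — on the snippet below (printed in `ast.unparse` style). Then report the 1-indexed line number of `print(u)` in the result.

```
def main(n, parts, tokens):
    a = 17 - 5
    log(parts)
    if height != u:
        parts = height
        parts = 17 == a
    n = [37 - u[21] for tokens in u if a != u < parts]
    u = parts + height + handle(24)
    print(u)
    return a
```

12

Transformed code:
def main(n, parts, tokens):
    a = 17 - 5
    log(parts)
    if height != u:
        parts = height
        parts = 17 == a
    n = []
    for tokens in u:
        if a != u < parts:
            n.append(37 - u[21])
    u = parts + height + handle(24)
    print(u)
    return a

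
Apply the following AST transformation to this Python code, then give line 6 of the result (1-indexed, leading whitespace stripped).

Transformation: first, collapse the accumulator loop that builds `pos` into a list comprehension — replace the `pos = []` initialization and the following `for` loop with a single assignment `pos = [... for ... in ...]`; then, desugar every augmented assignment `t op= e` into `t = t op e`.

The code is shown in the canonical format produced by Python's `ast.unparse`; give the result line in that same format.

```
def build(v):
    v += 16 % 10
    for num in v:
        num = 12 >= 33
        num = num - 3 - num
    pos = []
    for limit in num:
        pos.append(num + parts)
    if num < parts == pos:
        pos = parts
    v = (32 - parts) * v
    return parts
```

Transformed code:
def build(v):
    v = v + 16 % 10
    for num in v:
        num = 12 >= 33
        num = num - 3 - num
    pos = [num + parts for limit in num]
    if num < parts == pos:
        pos = parts
    v = (32 - parts) * v
    return parts

pos = [num + parts for limit in num]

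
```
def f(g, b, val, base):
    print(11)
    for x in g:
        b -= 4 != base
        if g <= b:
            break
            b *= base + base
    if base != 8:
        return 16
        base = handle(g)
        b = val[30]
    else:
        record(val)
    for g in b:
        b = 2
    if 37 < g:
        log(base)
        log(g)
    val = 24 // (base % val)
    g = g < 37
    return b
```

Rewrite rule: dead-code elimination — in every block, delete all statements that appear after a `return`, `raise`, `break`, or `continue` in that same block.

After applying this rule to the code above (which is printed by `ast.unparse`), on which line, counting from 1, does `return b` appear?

18

Transformed code:
def f(g, b, val, base):
    print(11)
    for x in g:
        b -= 4 != base
        if g <= b:
            break
    if base != 8:
        return 16
    else:
        record(val)
    for g in b:
        b = 2
    if 37 < g:
        log(base)
        log(g)
    val = 24 // (base % val)
    g = g < 37
    return b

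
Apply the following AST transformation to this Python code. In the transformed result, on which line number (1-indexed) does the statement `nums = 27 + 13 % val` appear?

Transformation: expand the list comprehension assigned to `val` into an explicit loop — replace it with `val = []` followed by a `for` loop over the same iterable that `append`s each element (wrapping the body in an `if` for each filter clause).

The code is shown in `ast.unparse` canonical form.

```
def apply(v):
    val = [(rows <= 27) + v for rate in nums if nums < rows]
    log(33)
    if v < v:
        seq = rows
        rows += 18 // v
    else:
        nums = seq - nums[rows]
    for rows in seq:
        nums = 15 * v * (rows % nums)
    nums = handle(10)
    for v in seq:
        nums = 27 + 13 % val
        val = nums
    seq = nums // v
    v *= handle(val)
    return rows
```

16

Transformed code:
def apply(v):
    val = []
    for rate in nums:
        if nums < rows:
            val.append((rows <= 27) + v)
    log(33)
    if v < v:
        seq = rows
        rows += 18 // v
    else:
        nums = seq - nums[rows]
    for rows in seq:
        nums = 15 * v * (rows % nums)
    nums = handle(10)
    for v in seq:
        nums = 27 + 13 % val
        val = nums
    seq = nums // v
    v *= handle(val)
    return rows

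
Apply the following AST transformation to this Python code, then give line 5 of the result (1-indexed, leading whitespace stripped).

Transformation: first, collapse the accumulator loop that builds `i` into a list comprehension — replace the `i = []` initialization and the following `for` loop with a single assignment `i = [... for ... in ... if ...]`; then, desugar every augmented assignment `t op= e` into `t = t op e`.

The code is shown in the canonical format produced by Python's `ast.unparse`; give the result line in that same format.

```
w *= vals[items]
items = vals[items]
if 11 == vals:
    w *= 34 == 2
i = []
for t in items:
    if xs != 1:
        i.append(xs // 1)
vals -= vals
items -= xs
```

i = [xs // 1 for t in items if xs != 1]

Transformed code:
w = w * vals[items]
items = vals[items]
if 11 == vals:
    w = w * (34 == 2)
i = [xs // 1 for t in items if xs != 1]
vals = vals - vals
items = items - xs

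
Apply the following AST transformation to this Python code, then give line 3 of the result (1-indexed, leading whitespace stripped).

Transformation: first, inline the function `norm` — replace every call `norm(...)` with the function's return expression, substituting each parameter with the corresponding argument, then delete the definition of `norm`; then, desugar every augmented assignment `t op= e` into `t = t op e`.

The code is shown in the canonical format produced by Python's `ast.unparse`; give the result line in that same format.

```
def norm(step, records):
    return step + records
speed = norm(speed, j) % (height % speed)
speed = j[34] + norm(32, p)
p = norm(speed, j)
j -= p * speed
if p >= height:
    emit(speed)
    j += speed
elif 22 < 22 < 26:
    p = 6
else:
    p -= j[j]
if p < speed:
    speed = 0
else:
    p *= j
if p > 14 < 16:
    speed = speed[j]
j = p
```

Transformed code:
speed = (speed + j) % (height % speed)
speed = j[34] + (32 + p)
p = speed + j
j = j - p * speed
if p >= height:
    emit(speed)
    j = j + speed
elif 22 < 22 < 26:
    p = 6
else:
    p = p - j[j]
if p < speed:
    speed = 0
else:
    p = p * j
if p > 14 < 16:
    speed = speed[j]
j = p

p = speed + j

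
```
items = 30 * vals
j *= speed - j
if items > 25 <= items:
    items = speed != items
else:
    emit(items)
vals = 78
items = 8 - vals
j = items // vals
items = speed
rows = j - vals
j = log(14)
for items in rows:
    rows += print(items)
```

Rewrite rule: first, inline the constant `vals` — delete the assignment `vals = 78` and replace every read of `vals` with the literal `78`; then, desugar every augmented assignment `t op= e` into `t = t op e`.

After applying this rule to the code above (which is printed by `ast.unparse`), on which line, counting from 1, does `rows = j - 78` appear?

10

Transformed code:
items = 30 * 78
j = j * (speed - j)
if items > 25 <= items:
    items = speed != items
else:
    emit(items)
items = 8 - 78
j = items // 78
items = speed
rows = j - 78
j = log(14)
for items in rows:
    rows = rows + print(items)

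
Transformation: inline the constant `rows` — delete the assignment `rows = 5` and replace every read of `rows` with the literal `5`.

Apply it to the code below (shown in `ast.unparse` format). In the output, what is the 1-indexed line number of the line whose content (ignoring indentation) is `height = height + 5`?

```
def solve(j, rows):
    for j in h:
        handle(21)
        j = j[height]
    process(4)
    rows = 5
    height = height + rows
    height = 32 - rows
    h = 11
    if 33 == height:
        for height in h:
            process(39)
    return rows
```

6

Transformed code:
def solve(j, rows):
    for j in h:
        handle(21)
        j = j[height]
    process(4)
    height = height + 5
    height = 32 - 5
    h = 11
    if 33 == height:
        for height in h:
            process(39)
    return 5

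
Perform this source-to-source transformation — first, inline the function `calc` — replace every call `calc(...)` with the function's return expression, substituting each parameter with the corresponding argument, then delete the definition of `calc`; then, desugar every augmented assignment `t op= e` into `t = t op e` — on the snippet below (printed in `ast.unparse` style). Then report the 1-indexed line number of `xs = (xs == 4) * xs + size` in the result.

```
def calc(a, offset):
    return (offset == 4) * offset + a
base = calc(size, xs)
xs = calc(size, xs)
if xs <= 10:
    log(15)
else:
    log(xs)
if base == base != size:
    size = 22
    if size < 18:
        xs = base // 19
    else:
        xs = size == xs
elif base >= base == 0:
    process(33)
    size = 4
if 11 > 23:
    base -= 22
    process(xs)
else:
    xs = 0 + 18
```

2

Transformed code:
base = (xs == 4) * xs + size
xs = (xs == 4) * xs + size
if xs <= 10:
    log(15)
else:
    log(xs)
if base == base != size:
    size = 22
    if size < 18:
        xs = base // 19
    else:
        xs = size == xs
elif base >= base == 0:
    process(33)
    size = 4
if 11 > 23:
    base = base - 22
    process(xs)
else:
    xs = 0 + 18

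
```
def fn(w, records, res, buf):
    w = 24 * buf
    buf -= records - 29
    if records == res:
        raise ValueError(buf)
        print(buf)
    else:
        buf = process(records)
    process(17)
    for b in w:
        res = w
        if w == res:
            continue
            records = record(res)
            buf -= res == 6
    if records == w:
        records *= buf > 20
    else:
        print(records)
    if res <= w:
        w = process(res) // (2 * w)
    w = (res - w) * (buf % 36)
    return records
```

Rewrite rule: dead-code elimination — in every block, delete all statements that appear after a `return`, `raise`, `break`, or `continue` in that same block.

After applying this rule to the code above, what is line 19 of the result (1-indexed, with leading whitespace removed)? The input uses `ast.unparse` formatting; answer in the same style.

w = (res - w) * (buf % 36)

Transformed code:
def fn(w, records, res, buf):
    w = 24 * buf
    buf -= records - 29
    if records == res:
        raise ValueError(buf)
    else:
        buf = process(records)
    process(17)
    for b in w:
        res = w
        if w == res:
            continue
    if records == w:
        records *= buf > 20
    else:
        print(records)
    if res <= w:
        w = process(res) // (2 * w)
    w = (res - w) * (buf % 36)
    return records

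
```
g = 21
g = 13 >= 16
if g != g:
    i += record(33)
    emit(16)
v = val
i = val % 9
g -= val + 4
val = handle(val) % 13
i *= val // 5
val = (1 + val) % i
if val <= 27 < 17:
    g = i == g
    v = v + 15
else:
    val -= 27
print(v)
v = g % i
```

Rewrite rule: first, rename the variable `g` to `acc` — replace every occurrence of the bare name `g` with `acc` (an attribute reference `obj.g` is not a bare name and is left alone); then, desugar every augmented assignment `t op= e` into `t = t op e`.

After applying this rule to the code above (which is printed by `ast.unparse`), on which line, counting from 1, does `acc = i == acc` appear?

13

Transformed code:
acc = 21
acc = 13 >= 16
if acc != acc:
    i = i + record(33)
    emit(16)
v = val
i = val % 9
acc = acc - (val + 4)
val = handle(val) % 13
i = i * (val // 5)
val = (1 + val) % i
if val <= 27 < 17:
    acc = i == acc
    v = v + 15
else:
    val = val - 27
print(v)
v = acc % i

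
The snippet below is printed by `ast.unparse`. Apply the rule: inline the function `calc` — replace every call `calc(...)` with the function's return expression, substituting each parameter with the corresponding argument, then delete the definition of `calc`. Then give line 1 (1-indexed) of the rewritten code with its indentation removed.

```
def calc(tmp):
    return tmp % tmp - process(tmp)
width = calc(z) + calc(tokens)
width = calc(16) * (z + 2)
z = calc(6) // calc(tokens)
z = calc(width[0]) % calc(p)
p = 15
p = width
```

width = z % z - process(z) + (tokens % tokens - process(tokens))

Transformed code:
width = z % z - process(z) + (tokens % tokens - process(tokens))
width = (16 % 16 - process(16)) * (z + 2)
z = (6 % 6 - process(6)) // (tokens % tokens - process(tokens))
z = (width[0] % width[0] - process(width[0])) % (p % p - process(p))
p = 15
p = width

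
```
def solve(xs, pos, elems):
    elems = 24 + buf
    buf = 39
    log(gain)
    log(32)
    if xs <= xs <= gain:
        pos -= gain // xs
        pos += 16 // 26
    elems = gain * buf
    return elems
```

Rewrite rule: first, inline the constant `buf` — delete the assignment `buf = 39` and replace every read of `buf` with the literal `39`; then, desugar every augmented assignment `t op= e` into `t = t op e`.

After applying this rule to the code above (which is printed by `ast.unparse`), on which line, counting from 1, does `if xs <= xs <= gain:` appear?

5

Transformed code:
def solve(xs, pos, elems):
    elems = 24 + 39
    log(gain)
    log(32)
    if xs <= xs <= gain:
        pos = pos - gain // xs
        pos = pos + 16 // 26
    elems = gain * 39
    return elems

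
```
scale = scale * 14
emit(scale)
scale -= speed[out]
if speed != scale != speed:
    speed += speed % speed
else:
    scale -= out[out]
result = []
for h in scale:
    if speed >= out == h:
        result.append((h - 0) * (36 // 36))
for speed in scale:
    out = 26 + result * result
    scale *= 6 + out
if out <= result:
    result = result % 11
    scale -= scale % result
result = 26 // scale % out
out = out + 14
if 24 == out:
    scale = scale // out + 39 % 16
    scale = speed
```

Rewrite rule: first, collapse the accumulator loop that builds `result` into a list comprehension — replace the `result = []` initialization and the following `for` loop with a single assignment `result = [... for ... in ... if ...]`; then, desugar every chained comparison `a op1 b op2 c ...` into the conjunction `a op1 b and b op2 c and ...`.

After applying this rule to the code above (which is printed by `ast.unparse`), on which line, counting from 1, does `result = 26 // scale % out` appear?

Transformed code:
scale = scale * 14
emit(scale)
scale -= speed[out]
if speed != scale and scale != speed:
    speed += speed % speed
else:
    scale -= out[out]
result = [(h - 0) * (36 // 36) for h in scale if speed >= out and out == h]
for speed in scale:
    out = 26 + result * result
    scale *= 6 + out
if out <= result:
    result = result % 11
    scale -= scale % result
result = 26 // scale % out
out = out + 14
if 24 == out:
    scale = scale // out + 39 % 16
    scale = speed

15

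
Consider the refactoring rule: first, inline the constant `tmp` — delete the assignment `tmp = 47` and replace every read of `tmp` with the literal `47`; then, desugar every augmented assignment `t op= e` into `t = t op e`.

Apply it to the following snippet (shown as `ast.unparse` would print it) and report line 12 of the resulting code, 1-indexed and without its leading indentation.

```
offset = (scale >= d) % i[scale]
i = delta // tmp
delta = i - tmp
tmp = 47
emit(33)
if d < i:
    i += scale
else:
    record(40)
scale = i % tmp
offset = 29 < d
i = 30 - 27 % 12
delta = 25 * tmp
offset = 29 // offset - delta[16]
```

delta = 25 * 47

Transformed code:
offset = (scale >= d) % i[scale]
i = delta // 47
delta = i - 47
emit(33)
if d < i:
    i = i + scale
else:
    record(40)
scale = i % 47
offset = 29 < d
i = 30 - 27 % 12
delta = 25 * 47
offset = 29 // offset - delta[16]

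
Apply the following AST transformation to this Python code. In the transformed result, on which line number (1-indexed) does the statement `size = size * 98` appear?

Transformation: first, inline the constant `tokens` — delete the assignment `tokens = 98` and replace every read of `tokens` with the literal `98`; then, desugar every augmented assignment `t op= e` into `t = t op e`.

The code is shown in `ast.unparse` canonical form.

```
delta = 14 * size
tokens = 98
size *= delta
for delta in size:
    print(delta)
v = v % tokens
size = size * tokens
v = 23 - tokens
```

Transformed code:
delta = 14 * size
size = size * delta
for delta in size:
    print(delta)
v = v % 98
size = size * 98
v = 23 - 98

6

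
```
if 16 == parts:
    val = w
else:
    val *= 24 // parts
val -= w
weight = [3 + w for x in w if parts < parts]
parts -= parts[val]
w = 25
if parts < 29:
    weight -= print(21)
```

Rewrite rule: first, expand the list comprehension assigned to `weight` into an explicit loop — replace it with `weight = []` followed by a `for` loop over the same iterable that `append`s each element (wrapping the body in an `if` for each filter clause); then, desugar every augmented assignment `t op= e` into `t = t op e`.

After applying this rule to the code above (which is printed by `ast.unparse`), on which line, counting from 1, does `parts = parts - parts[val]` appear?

Transformed code:
if 16 == parts:
    val = w
else:
    val = val * (24 // parts)
val = val - w
weight = []
for x in w:
    if parts < parts:
        weight.append(3 + w)
parts = parts - parts[val]
w = 25
if parts < 29:
    weight = weight - print(21)

10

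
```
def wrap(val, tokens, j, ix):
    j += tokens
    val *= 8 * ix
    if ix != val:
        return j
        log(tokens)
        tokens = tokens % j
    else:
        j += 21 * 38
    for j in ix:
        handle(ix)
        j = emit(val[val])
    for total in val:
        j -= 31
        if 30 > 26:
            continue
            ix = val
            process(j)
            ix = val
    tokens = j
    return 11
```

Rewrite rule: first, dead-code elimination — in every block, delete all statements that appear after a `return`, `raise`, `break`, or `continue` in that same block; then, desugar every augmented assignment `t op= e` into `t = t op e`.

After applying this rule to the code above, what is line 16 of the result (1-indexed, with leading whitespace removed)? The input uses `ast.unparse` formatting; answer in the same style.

return 11

Transformed code:
def wrap(val, tokens, j, ix):
    j = j + tokens
    val = val * (8 * ix)
    if ix != val:
        return j
    else:
        j = j + 21 * 38
    for j in ix:
        handle(ix)
        j = emit(val[val])
    for total in val:
        j = j - 31
        if 30 > 26:
            continue
    tokens = j
    return 11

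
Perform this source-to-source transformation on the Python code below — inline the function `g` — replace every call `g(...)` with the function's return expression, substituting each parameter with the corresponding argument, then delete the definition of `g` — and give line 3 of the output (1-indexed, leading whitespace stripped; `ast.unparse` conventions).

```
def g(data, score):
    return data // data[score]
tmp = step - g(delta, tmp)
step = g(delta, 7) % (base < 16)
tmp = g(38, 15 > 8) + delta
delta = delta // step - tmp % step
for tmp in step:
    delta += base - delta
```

tmp = 38 // 38[15 > 8] + delta

Transformed code:
tmp = step - delta // delta[tmp]
step = delta // delta[7] % (base < 16)
tmp = 38 // 38[15 > 8] + delta
delta = delta // step - tmp % step
for tmp in step:
    delta += base - delta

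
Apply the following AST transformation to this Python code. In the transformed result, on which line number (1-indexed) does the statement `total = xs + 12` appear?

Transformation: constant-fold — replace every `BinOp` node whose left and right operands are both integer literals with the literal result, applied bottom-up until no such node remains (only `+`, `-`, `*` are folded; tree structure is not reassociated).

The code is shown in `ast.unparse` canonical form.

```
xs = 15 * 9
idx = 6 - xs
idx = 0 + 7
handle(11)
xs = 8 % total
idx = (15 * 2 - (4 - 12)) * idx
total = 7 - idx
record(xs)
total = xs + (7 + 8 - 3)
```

Transformed code:
xs = 135
idx = 6 - xs
idx = 7
handle(11)
xs = 8 % total
idx = 38 * idx
total = 7 - idx
record(xs)
total = xs + 12

9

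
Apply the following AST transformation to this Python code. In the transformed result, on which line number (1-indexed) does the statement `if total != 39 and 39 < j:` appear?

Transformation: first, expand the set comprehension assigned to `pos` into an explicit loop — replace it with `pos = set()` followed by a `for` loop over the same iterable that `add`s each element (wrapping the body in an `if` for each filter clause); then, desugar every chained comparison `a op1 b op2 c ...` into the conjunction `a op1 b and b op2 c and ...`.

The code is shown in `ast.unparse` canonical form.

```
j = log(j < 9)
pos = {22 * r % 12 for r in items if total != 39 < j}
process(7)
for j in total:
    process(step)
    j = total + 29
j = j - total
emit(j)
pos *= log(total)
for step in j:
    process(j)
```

4

Transformed code:
j = log(j < 9)
pos = set()
for r in items:
    if total != 39 and 39 < j:
        pos.add(22 * r % 12)
process(7)
for j in total:
    process(step)
    j = total + 29
j = j - total
emit(j)
pos *= log(total)
for step in j:
    process(j)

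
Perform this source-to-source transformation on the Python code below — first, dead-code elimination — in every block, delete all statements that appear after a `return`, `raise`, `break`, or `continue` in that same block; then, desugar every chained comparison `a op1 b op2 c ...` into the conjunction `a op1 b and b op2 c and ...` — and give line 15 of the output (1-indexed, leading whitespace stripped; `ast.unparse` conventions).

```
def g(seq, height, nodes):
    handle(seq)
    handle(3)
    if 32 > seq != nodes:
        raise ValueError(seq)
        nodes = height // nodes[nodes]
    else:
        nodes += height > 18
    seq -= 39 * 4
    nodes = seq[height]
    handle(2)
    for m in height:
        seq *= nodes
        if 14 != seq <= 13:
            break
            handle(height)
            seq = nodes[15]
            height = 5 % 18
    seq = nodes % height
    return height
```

Transformed code:
def g(seq, height, nodes):
    handle(seq)
    handle(3)
    if 32 > seq and seq != nodes:
        raise ValueError(seq)
    else:
        nodes += height > 18
    seq -= 39 * 4
    nodes = seq[height]
    handle(2)
    for m in height:
        seq *= nodes
        if 14 != seq and seq <= 13:
            break
    seq = nodes % height
    return height

seq = nodes % height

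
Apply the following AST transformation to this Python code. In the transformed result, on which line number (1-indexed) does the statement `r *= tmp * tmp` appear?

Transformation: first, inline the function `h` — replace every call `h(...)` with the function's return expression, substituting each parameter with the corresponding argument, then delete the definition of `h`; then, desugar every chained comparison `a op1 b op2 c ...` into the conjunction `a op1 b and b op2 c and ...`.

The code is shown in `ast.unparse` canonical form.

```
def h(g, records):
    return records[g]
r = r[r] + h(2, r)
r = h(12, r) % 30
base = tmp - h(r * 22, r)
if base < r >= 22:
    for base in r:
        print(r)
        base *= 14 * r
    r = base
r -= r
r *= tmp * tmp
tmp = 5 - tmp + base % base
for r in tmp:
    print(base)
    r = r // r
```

Transformed code:
r = r[r] + r[2]
r = r[12] % 30
base = tmp - r[r * 22]
if base < r and r >= 22:
    for base in r:
        print(r)
        base *= 14 * r
    r = base
r -= r
r *= tmp * tmp
tmp = 5 - tmp + base % base
for r in tmp:
    print(base)
    r = r // r

10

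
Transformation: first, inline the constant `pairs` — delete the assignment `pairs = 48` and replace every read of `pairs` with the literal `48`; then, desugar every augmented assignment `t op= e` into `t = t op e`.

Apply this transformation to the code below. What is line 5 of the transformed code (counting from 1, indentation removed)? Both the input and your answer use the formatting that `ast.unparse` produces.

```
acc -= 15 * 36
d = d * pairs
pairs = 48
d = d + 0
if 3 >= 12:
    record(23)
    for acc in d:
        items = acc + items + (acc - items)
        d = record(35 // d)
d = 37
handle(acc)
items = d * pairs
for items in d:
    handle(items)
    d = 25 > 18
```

Transformed code:
acc = acc - 15 * 36
d = d * 48
d = d + 0
if 3 >= 12:
    record(23)
    for acc in d:
        items = acc + items + (acc - items)
        d = record(35 // d)
d = 37
handle(acc)
items = d * 48
for items in d:
    handle(items)
    d = 25 > 18

record(23)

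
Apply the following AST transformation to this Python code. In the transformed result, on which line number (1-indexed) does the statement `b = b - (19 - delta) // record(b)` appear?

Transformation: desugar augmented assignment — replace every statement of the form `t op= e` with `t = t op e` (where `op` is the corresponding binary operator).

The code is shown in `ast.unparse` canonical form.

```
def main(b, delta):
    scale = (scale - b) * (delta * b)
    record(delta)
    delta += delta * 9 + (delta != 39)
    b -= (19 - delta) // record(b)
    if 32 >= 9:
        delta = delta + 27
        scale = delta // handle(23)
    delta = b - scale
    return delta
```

5

Transformed code:
def main(b, delta):
    scale = (scale - b) * (delta * b)
    record(delta)
    delta = delta + (delta * 9 + (delta != 39))
    b = b - (19 - delta) // record(b)
    if 32 >= 9:
        delta = delta + 27
        scale = delta // handle(23)
    delta = b - scale
    return delta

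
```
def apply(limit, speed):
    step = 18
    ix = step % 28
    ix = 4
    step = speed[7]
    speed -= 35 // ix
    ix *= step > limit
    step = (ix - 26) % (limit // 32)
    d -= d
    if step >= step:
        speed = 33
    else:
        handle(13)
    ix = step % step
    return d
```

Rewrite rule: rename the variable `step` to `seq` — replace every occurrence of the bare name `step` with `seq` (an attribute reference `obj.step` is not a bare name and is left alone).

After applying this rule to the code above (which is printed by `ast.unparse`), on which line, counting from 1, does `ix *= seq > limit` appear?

7

Transformed code:
def apply(limit, speed):
    seq = 18
    ix = seq % 28
    ix = 4
    seq = speed[7]
    speed -= 35 // ix
    ix *= seq > limit
    seq = (ix - 26) % (limit // 32)
    d -= d
    if seq >= seq:
        speed = 33
    else:
        handle(13)
    ix = seq % seq
    return d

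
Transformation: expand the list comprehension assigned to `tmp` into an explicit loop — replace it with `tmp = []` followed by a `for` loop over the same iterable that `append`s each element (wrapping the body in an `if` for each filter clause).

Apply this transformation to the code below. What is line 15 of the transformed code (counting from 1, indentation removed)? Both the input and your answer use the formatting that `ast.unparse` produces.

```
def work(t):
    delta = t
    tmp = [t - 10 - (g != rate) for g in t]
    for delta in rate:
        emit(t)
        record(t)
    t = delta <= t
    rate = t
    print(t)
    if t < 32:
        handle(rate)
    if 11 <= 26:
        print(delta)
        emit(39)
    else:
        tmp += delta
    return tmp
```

Transformed code:
def work(t):
    delta = t
    tmp = []
    for g in t:
        tmp.append(t - 10 - (g != rate))
    for delta in rate:
        emit(t)
        record(t)
    t = delta <= t
    rate = t
    print(t)
    if t < 32:
        handle(rate)
    if 11 <= 26:
        print(delta)
        emit(39)
    else:
        tmp += delta
    return tmp

print(delta)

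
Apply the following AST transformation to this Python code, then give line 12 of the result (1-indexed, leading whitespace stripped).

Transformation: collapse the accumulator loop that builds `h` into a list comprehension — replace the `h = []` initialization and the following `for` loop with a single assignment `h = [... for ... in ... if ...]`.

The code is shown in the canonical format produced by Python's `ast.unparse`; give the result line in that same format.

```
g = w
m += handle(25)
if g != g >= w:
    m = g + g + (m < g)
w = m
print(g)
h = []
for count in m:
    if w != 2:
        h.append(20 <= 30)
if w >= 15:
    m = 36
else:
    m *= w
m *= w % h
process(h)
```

m *= w % h

Transformed code:
g = w
m += handle(25)
if g != g >= w:
    m = g + g + (m < g)
w = m
print(g)
h = [20 <= 30 for count in m if w != 2]
if w >= 15:
    m = 36
else:
    m *= w
m *= w % h
process(h)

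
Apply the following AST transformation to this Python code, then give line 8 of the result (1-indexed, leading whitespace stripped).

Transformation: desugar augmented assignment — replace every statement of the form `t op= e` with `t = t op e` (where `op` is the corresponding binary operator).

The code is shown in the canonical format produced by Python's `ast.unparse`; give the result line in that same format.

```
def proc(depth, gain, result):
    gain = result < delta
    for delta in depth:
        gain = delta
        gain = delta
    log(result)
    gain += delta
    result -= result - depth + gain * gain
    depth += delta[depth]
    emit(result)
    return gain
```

result = result - (result - depth + gain * gain)

Transformed code:
def proc(depth, gain, result):
    gain = result < delta
    for delta in depth:
        gain = delta
        gain = delta
    log(result)
    gain = gain + delta
    result = result - (result - depth + gain * gain)
    depth = depth + delta[depth]
    emit(result)
    return gain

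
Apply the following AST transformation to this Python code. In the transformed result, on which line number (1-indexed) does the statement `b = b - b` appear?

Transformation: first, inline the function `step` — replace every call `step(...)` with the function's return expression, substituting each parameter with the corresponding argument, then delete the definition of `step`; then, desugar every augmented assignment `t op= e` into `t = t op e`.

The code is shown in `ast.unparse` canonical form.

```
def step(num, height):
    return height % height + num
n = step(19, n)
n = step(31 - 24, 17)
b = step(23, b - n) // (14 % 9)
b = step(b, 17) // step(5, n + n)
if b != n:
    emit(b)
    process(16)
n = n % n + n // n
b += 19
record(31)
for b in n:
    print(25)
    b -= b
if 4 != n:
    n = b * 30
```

13

Transformed code:
n = n % n + 19
n = 17 % 17 + (31 - 24)
b = ((b - n) % (b - n) + 23) // (14 % 9)
b = (17 % 17 + b) // ((n + n) % (n + n) + 5)
if b != n:
    emit(b)
    process(16)
n = n % n + n // n
b = b + 19
record(31)
for b in n:
    print(25)
    b = b - b
if 4 != n:
    n = b * 30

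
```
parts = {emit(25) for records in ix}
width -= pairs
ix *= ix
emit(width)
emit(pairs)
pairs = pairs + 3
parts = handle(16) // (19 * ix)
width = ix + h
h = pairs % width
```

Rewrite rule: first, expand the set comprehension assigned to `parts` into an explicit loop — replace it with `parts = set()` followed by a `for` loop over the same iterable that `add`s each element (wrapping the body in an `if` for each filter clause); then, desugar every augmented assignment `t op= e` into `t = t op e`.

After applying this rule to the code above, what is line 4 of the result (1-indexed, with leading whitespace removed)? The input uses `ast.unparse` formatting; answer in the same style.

width = width - pairs

Transformed code:
parts = set()
for records in ix:
    parts.add(emit(25))
width = width - pairs
ix = ix * ix
emit(width)
emit(pairs)
pairs = pairs + 3
parts = handle(16) // (19 * ix)
width = ix + h
h = pairs % width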